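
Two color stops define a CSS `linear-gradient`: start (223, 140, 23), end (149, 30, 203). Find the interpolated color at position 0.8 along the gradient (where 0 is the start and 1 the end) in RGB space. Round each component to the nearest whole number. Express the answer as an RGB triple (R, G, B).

R = 223 + 0.8 × (149 − 223) = 223 + 0.8 × -74 = 163.8 → 164
G = 140 + 0.8 × (30 − 140) = 140 + 0.8 × -110 = 52 → 52
B = 23 + 0.8 × (203 − 23) = 23 + 0.8 × 180 = 167 → 167

(164, 52, 167)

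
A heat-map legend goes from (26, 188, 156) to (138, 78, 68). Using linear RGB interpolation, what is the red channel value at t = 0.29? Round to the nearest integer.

58

R = 26 + 0.29 × (138 − 26) = 58.48 → 58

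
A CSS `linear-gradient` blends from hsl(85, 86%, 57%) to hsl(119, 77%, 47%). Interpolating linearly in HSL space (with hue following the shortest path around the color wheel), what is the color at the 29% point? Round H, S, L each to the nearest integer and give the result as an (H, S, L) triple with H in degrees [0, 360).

(95, 83, 54)

Hue arc: Δh = 119 − 85 = 34° (|Δh| ≤ 180, already the shorter path).
H = 85 + 0.29 × (34) = 94.86 → 95°
S = 86 + 0.29 × (77 − 86) = 83.39 → 83%
L = 57 + 0.29 × (47 − 57) = 54.1 → 54%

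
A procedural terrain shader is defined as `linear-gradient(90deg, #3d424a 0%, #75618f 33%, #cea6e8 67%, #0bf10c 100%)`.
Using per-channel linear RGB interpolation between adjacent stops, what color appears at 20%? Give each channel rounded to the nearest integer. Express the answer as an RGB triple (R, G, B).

(95, 85, 116)

20% lies between the 0% and 33% stops, so the local fraction is t = (20 − 0)/(33 − 0) = 20/33 ≈ 0.6061.
#3d424a → (61, 66, 74); #75618f → (117, 97, 143).
R = 61 + 0.6061 × (117 − 61) = 94.942 → 95
G = 66 + 0.6061 × (97 − 66) = 84.789 → 85
B = 74 + 0.6061 × (143 − 74) = 115.821 → 116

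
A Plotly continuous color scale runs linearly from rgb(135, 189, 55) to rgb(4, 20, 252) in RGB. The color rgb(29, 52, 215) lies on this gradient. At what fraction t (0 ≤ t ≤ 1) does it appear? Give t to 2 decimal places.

0.81

Invert the lerp on the B channel (largest span, 197): t = (215 − 55) / (252 − 55) = 160/197 = 0.81218.
Check on R: (29 − 135)/(4 − 135) = 0.8092 ✓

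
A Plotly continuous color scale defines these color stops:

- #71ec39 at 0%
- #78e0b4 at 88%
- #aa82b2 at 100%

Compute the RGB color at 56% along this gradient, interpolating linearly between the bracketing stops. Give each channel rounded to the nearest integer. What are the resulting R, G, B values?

(117, 228, 135)

56% lies between the 0% and 88% stops, so the local fraction is t = (56 − 0)/(88 − 0) = 56/88 ≈ 0.6364.
#71ec39 → (113, 236, 57); #78e0b4 → (120, 224, 180).
R = 113 + 0.6364 × (120 − 113) = 117.455 → 117
G = 236 + 0.6364 × (224 − 236) = 228.363 → 228
B = 57 + 0.6364 × (180 − 57) = 135.277 → 135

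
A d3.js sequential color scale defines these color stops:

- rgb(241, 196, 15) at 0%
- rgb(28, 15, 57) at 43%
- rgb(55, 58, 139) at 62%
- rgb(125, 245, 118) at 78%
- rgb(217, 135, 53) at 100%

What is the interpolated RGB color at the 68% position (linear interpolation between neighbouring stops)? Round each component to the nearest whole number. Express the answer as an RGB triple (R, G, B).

(81, 128, 131)

68% lies between the 62% and 78% stops, so the local fraction is t = (68 − 62)/(78 − 62) = 6/16 ≈ 0.375.
R = 55 + 0.375 × (125 − 55) = 81.25 → 81
G = 58 + 0.375 × (245 − 58) = 128.125 → 128
B = 139 + 0.375 × (118 − 139) = 131.125 → 131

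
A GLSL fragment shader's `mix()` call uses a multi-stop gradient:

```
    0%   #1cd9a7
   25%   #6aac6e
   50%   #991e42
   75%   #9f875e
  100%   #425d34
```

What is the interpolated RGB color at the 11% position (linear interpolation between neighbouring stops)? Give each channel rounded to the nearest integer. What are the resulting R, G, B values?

11% lies between the 0% and 25% stops, so the local fraction is t = (11 − 0)/(25 − 0) = 11/25 ≈ 0.44.
#1cd9a7 → (28, 217, 167); #6aac6e → (106, 172, 110).
R = 28 + 0.44 × (106 − 28) = 62.32 → 62
G = 217 + 0.44 × (172 − 217) = 197.2 → 197
B = 167 + 0.44 × (110 − 167) = 141.92 → 142

(62, 197, 142)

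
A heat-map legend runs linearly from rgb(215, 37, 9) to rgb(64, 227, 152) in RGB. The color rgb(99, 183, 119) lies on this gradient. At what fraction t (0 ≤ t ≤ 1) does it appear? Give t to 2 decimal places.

Invert the lerp on the G channel (largest span, 190): t = (183 − 37) / (227 − 37) = 146/190 = 0.76842.
Check on R: (99 − 215)/(64 − 215) = 0.7682 ✓

0.77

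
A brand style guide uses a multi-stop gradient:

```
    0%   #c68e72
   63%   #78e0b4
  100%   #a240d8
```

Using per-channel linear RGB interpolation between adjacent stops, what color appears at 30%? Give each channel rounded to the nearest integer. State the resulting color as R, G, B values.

30% lies between the 0% and 63% stops, so the local fraction is t = (30 − 0)/(63 − 0) = 30/63 ≈ 0.4762.
#c68e72 → (198, 142, 114); #78e0b4 → (120, 224, 180).
R = 198 + 0.4762 × (120 − 198) = 160.856 → 161
G = 142 + 0.4762 × (224 − 142) = 181.048 → 181
B = 114 + 0.4762 × (180 − 114) = 145.429 → 145

(161, 181, 145)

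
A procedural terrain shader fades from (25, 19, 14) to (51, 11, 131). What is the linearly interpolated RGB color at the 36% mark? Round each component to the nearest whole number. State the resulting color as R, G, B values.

36% corresponds to t = 0.36.
R = 25 + 0.36 × (51 − 25) = 25 + 0.36 × 26 = 34.36 → 34
G = 19 + 0.36 × (11 − 19) = 19 + 0.36 × -8 = 16.12 → 16
B = 14 + 0.36 × (131 − 14) = 14 + 0.36 × 117 = 56.12 → 56

(34, 16, 56)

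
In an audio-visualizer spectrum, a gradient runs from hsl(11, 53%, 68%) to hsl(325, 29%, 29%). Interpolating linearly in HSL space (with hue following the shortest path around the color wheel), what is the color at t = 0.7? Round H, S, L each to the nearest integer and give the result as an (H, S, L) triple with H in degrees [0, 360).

Hue: 325 − 11 = 314°, but |314| > 180 so the shorter arc goes the other way: Δh = 314 − 360 = -46°.
H = 11 + 0.7 × (-46) = -21.2 → -21 → -21 mod 360 = 339°
S = 53 + 0.7 × (29 − 53) = 36.2 → 36%
L = 68 + 0.7 × (29 − 68) = 40.7 → 41%

(339, 36, 41)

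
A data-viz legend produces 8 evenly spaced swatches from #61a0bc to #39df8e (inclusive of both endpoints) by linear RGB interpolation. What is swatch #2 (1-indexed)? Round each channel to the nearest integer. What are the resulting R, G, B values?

(91, 169, 181)

With 8 swatches and endpoints inclusive, swatch 2 sits at t = (2 − 1)/(8 − 1) = 1/7 ≈ 0.1429.
#61a0bc → (97, 160, 188); #39df8e → (57, 223, 142).
R = 97 + 0.1429 × (57 − 97) = 91.284 → 91
G = 160 + 0.1429 × (223 − 160) = 169.003 → 169
B = 188 + 0.1429 × (142 − 188) = 181.427 → 181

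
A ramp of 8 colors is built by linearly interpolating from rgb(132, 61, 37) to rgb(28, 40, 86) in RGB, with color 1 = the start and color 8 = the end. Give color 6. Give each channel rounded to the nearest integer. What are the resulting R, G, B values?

(58, 46, 72)

With 8 swatches and endpoints inclusive, swatch 6 sits at t = (6 − 1)/(8 − 1) = 5/7 ≈ 0.7143.
R = 132 + 0.7143 × (28 − 132) = 57.713 → 58
G = 61 + 0.7143 × (40 − 61) = 46 → 46
B = 37 + 0.7143 × (86 − 37) = 72.001 → 72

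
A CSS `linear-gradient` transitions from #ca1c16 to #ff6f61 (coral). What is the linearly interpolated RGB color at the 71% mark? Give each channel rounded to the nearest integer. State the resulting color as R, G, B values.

(240, 87, 75)

#ca1c16 → (202, 28, 22); #ff6f61 → (255, 111, 97).
71% corresponds to t = 0.71.
R = 202 + 0.71 × (255 − 202) = 202 + 0.71 × 53 = 239.63 → 240
G = 28 + 0.71 × (111 − 28) = 28 + 0.71 × 83 = 86.93 → 87
B = 22 + 0.71 × (97 − 22) = 22 + 0.71 × 75 = 75.25 → 75
So the blended color is (240, 87, 75), about #f0574b.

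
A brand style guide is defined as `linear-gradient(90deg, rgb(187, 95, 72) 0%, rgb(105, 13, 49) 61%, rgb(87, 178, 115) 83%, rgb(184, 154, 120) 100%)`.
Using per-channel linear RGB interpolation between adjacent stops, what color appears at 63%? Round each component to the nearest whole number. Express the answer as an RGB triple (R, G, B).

63% lies between the 61% and 83% stops, so the local fraction is t = (63 − 61)/(83 − 61) = 2/22 ≈ 0.0909.
R = 105 + 0.0909 × (87 − 105) = 103.364 → 103
G = 13 + 0.0909 × (178 − 13) = 27.998 → 28
B = 49 + 0.0909 × (115 − 49) = 54.999 → 55

(103, 28, 55)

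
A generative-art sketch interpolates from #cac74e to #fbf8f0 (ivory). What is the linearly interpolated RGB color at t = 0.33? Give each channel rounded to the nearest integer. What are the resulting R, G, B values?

#cac74e → (202, 199, 78); #fbf8f0 → (251, 248, 240).
R = 202 + 0.33 × (251 − 202) = 202 + 0.33 × 49 = 218.17 → 218
G = 199 + 0.33 × (248 − 199) = 199 + 0.33 × 49 = 215.17 → 215
B = 78 + 0.33 × (240 − 78) = 78 + 0.33 × 162 = 131.46 → 131

(218, 215, 131)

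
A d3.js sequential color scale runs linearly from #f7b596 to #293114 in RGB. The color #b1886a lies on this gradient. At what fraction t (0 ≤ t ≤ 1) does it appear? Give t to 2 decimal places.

Invert the lerp on the R channel (largest span, 206): t = (177 − 247) / (41 − 247) = -70/-206 = 0.33981.
Check on G: (136 − 181)/(49 − 181) = 0.3409 ✓

0.34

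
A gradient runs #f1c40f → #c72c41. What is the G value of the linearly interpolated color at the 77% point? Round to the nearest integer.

G₁ = 196 (from #f1c40f), G₂ = 44 (from #c72c41).
G = 196 + 0.77 × (44 − 196) = 78.96 → 79

79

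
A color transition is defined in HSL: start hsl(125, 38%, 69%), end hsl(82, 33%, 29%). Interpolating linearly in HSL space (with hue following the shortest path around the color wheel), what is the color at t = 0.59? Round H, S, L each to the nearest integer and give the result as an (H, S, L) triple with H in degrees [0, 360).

Hue arc: Δh = 82 − 125 = -43° (|Δh| ≤ 180, already the shorter path).
H = 125 + 0.59 × (-43) = 99.63 → 100°
S = 38 + 0.59 × (33 − 38) = 35.05 → 35%
L = 69 + 0.59 × (29 − 69) = 45.4 → 45%

(100, 35, 45)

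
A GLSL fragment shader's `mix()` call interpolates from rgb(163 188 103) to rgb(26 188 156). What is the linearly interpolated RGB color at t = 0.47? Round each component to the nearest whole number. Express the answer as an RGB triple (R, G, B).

(99, 188, 128)

R = 163 + 0.47 × (26 − 163) = 163 + 0.47 × -137 = 98.61 → 99
G = 188 + 0.47 × (188 − 188) = 188 + 0.47 × 0 = 188 → 188
B = 103 + 0.47 × (156 − 103) = 103 + 0.47 × 53 = 127.91 → 128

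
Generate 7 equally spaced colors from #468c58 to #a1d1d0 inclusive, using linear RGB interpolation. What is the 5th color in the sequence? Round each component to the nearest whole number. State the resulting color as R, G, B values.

(131, 186, 168)

With 7 swatches and endpoints inclusive, swatch 5 sits at t = (5 − 1)/(7 − 1) = 4/6 ≈ 0.6667.
#468c58 → (70, 140, 88); #a1d1d0 → (161, 209, 208).
R = 70 + 0.6667 × (161 − 70) = 130.67 → 131
G = 140 + 0.6667 × (209 − 140) = 186.002 → 186
B = 88 + 0.6667 × (208 − 88) = 168.004 → 168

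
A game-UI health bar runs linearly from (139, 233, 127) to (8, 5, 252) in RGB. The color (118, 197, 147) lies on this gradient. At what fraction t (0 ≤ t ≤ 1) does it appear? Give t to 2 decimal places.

0.16

Invert the lerp on the G channel (largest span, 228): t = (197 − 233) / (5 − 233) = -36/-228 = 0.15789.
Check on R: (118 − 139)/(8 − 139) = 0.1603 ✓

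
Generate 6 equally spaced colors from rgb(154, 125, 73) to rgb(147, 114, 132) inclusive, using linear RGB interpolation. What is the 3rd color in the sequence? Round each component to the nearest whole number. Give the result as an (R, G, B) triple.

(151, 121, 97)

With 6 swatches and endpoints inclusive, swatch 3 sits at t = (3 − 1)/(6 − 1) = 2/5 ≈ 0.4.
R = 154 + 0.4 × (147 − 154) = 151.2 → 151
G = 125 + 0.4 × (114 − 125) = 120.6 → 121
B = 73 + 0.4 × (132 − 73) = 96.6 → 97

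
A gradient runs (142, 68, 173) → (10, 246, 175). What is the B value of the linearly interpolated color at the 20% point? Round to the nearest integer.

B = 173 + 0.2 × (175 − 173) = 173.4 → 173

173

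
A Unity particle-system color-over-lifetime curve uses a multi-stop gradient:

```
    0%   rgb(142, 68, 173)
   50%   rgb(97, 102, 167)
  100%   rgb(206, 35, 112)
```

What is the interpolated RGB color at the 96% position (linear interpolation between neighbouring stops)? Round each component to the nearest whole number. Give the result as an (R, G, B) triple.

(197, 40, 116)

96% lies between the 50% and 100% stops, so the local fraction is t = (96 − 50)/(100 − 50) = 46/50 ≈ 0.92.
R = 97 + 0.92 × (206 − 97) = 197.28 → 197
G = 102 + 0.92 × (35 − 102) = 40.36 → 40
B = 167 + 0.92 × (112 − 167) = 116.4 → 116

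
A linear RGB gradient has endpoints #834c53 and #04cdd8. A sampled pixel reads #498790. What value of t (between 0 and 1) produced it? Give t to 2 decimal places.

Invert the lerp on the B channel (largest span, 133): t = (144 − 83) / (216 − 83) = 61/133 = 0.45865.
Check on R: (73 − 131)/(4 − 131) = 0.4567 ✓

0.46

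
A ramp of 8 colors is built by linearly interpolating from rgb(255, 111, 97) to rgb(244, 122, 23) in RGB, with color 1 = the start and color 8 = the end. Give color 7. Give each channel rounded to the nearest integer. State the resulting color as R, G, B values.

(246, 120, 34)

With 8 swatches and endpoints inclusive, swatch 7 sits at t = (7 − 1)/(8 − 1) = 6/7 ≈ 0.8571.
R = 255 + 0.8571 × (244 − 255) = 245.572 → 246
G = 111 + 0.8571 × (122 − 111) = 120.428 → 120
B = 97 + 0.8571 × (23 − 97) = 33.575 → 34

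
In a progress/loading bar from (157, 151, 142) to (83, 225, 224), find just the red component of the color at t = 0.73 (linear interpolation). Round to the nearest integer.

R = 157 + 0.73 × (83 − 157) = 102.98 → 103

103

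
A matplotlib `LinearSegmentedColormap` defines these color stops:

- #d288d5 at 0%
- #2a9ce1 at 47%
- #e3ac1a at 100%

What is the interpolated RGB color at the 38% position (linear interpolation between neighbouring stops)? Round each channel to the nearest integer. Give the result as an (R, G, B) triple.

(74, 152, 223)

38% lies between the 0% and 47% stops, so the local fraction is t = (38 − 0)/(47 − 0) = 38/47 ≈ 0.8085.
#d288d5 → (210, 136, 213); #2a9ce1 → (42, 156, 225).
R = 210 + 0.8085 × (42 − 210) = 74.172 → 74
G = 136 + 0.8085 × (156 − 136) = 152.17 → 152
B = 213 + 0.8085 × (225 − 213) = 222.702 → 223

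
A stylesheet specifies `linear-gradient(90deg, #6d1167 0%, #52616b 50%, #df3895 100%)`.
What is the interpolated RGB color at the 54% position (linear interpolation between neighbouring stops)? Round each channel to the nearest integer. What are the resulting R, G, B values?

54% lies between the 50% and 100% stops, so the local fraction is t = (54 − 50)/(100 − 50) = 4/50 ≈ 0.08.
#52616b → (82, 97, 107); #df3895 → (223, 56, 149).
R = 82 + 0.08 × (223 − 82) = 93.28 → 93
G = 97 + 0.08 × (56 − 97) = 93.72 → 94
B = 107 + 0.08 × (149 − 107) = 110.36 → 110

(93, 94, 110)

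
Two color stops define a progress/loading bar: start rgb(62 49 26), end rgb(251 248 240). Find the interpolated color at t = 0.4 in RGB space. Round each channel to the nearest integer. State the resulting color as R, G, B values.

R = 62 + 0.4 × (251 − 62) = 62 + 0.4 × 189 = 137.6 → 138
G = 49 + 0.4 × (248 − 49) = 49 + 0.4 × 199 = 128.6 → 129
B = 26 + 0.4 × (240 − 26) = 26 + 0.4 × 214 = 111.6 → 112

(138, 129, 112)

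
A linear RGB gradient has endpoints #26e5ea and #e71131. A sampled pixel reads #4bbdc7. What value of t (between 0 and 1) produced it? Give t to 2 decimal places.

Invert the lerp on the G channel (largest span, 212): t = (189 − 229) / (17 − 229) = -40/-212 = 0.18868.
Check on R: (75 − 38)/(231 − 38) = 0.1917 ✓

0.19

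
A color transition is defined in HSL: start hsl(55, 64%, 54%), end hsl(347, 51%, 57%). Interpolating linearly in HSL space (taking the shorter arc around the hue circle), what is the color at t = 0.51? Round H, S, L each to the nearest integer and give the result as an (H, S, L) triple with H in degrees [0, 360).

(20, 57, 56)

Hue: 347 − 55 = 292°, but |292| > 180 so the shorter arc goes the other way: Δh = 292 − 360 = -68°.
H = 55 + 0.51 × (-68) = 20.32 → 20°
S = 64 + 0.51 × (51 − 64) = 57.37 → 57%
L = 54 + 0.51 × (57 − 54) = 55.53 → 56%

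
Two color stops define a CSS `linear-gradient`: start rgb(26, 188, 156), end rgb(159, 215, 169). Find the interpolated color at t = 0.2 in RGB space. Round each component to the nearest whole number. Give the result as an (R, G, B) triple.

(53, 193, 159)

R = 26 + 0.2 × (159 − 26) = 26 + 0.2 × 133 = 52.6 → 53
G = 188 + 0.2 × (215 − 188) = 188 + 0.2 × 27 = 193.4 → 193
B = 156 + 0.2 × (169 − 156) = 156 + 0.2 × 13 = 158.6 → 159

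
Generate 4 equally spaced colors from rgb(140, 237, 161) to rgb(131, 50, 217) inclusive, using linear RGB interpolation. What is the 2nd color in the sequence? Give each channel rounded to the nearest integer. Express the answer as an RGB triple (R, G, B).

With 4 swatches and endpoints inclusive, swatch 2 sits at t = (2 − 1)/(4 − 1) = 1/3 ≈ 0.3333.
R = 140 + 0.3333 × (131 − 140) = 137 → 137
G = 237 + 0.3333 × (50 − 237) = 174.673 → 175
B = 161 + 0.3333 × (217 − 161) = 179.665 → 180

(137, 175, 180)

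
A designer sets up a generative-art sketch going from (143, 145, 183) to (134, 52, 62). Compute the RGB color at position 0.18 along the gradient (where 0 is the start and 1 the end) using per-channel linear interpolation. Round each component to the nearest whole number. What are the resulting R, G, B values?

(141, 128, 161)

R = 143 + 0.18 × (134 − 143) = 143 + 0.18 × -9 = 141.38 → 141
G = 145 + 0.18 × (52 − 145) = 145 + 0.18 × -93 = 128.26 → 128
B = 183 + 0.18 × (62 − 183) = 183 + 0.18 × -121 = 161.22 → 161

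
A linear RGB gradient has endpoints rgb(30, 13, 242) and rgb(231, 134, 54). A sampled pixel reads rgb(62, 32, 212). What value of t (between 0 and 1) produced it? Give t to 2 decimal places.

Invert the lerp on the R channel (largest span, 201): t = (62 − 30) / (231 − 30) = 32/201 = 0.1592.
Check on G: (32 − 13)/(134 − 13) = 0.157 ✓

0.16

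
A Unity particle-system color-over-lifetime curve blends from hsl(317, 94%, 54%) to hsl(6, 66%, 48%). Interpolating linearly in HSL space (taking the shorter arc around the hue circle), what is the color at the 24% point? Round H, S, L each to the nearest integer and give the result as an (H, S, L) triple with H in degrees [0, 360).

Hue: 6 − 317 = -311°, but |-311| > 180 so the shorter arc goes the other way: Δh = -311 + 360 = 49°.
H = 317 + 0.24 × (49) = 328.76 → 329°
S = 94 + 0.24 × (66 − 94) = 87.28 → 87%
L = 54 + 0.24 × (48 − 54) = 52.56 → 53%

(329, 87, 53)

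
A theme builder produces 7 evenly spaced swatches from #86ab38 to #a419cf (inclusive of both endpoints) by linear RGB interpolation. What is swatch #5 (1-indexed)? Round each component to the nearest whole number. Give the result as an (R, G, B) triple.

With 7 swatches and endpoints inclusive, swatch 5 sits at t = (5 − 1)/(7 − 1) = 4/6 ≈ 0.6667.
#86ab38 → (134, 171, 56); #a419cf → (164, 25, 207).
R = 134 + 0.6667 × (164 − 134) = 154.001 → 154
G = 171 + 0.6667 × (25 − 171) = 73.662 → 74
B = 56 + 0.6667 × (207 − 56) = 156.672 → 157

(154, 74, 157)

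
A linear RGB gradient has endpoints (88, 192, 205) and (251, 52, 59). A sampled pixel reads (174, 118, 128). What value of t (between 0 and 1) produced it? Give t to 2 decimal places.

Invert the lerp on the R channel (largest span, 163): t = (174 − 88) / (251 − 88) = 86/163 = 0.52761.
Check on G: (118 − 192)/(52 − 192) = 0.5286 ✓

0.53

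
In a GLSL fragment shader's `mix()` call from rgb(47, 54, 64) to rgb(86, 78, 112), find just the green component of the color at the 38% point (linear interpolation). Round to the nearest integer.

G = 54 + 0.38 × (78 − 54) = 63.12 → 63

63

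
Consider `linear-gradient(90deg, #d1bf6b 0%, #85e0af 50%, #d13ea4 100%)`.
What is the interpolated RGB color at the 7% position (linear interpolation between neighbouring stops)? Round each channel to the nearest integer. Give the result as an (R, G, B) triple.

(198, 196, 117)

7% lies between the 0% and 50% stops, so the local fraction is t = (7 − 0)/(50 − 0) = 7/50 ≈ 0.14.
#d1bf6b → (209, 191, 107); #85e0af → (133, 224, 175).
R = 209 + 0.14 × (133 − 209) = 198.36 → 198
G = 191 + 0.14 × (224 − 191) = 195.62 → 196
B = 107 + 0.14 × (175 − 107) = 116.52 → 117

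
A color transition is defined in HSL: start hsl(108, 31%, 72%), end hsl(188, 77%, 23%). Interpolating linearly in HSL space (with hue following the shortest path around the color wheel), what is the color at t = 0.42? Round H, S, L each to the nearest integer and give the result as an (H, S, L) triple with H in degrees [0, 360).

(142, 50, 51)

Hue arc: Δh = 188 − 108 = 80° (|Δh| ≤ 180, already the shorter path).
H = 108 + 0.42 × (80) = 141.6 → 142°
S = 31 + 0.42 × (77 − 31) = 50.32 → 50%
L = 72 + 0.42 × (23 − 72) = 51.42 → 51%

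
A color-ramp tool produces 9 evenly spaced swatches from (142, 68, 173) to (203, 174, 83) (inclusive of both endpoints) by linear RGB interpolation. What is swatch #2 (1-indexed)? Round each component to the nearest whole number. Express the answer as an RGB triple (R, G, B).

With 9 swatches and endpoints inclusive, swatch 2 sits at t = (2 − 1)/(9 − 1) = 1/8 ≈ 0.125.
R = 142 + 0.125 × (203 − 142) = 149.625 → 150
G = 68 + 0.125 × (174 − 68) = 81.25 → 81
B = 173 + 0.125 × (83 − 173) = 161.75 → 162

(150, 81, 162)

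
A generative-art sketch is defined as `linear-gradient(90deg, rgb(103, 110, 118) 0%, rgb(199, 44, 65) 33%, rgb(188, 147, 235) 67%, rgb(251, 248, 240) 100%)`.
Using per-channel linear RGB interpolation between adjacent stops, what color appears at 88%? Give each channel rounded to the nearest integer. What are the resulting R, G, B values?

88% lies between the 67% and 100% stops, so the local fraction is t = (88 − 67)/(100 − 67) = 21/33 ≈ 0.6364.
R = 188 + 0.6364 × (251 − 188) = 228.093 → 228
G = 147 + 0.6364 × (248 − 147) = 211.276 → 211
B = 235 + 0.6364 × (240 − 235) = 238.182 → 238

(228, 211, 238)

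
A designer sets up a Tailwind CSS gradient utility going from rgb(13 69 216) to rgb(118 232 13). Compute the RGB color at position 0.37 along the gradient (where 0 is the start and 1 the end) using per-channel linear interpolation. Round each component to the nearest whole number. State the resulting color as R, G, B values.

R = 13 + 0.37 × (118 − 13) = 13 + 0.37 × 105 = 51.85 → 52
G = 69 + 0.37 × (232 − 69) = 69 + 0.37 × 163 = 129.31 → 129
B = 216 + 0.37 × (13 − 216) = 216 + 0.37 × -203 = 140.89 → 141

(52, 129, 141)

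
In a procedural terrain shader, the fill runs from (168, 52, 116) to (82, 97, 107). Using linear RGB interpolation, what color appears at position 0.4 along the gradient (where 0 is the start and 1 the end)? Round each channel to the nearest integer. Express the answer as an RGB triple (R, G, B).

R = 168 + 0.4 × (82 − 168) = 168 + 0.4 × -86 = 133.6 → 134
G = 52 + 0.4 × (97 − 52) = 52 + 0.4 × 45 = 70 → 70
B = 116 + 0.4 × (107 − 116) = 116 + 0.4 × -9 = 112.4 → 112
So the blended color is (134, 70, 112), about #864670.

(134, 70, 112)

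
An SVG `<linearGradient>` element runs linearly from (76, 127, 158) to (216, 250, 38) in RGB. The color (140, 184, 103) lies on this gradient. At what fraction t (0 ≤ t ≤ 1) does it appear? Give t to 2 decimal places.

0.46

Invert the lerp on the R channel (largest span, 140): t = (140 − 76) / (216 − 76) = 64/140 = 0.45714.
Check on G: (184 − 127)/(250 − 127) = 0.4634 ✓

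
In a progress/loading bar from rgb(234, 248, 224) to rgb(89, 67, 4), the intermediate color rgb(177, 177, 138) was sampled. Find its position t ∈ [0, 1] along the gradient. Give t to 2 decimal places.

Invert the lerp on the B channel (largest span, 220): t = (138 − 224) / (4 − 224) = -86/-220 = 0.39091.
Check on R: (177 − 234)/(89 − 234) = 0.3931 ✓

0.39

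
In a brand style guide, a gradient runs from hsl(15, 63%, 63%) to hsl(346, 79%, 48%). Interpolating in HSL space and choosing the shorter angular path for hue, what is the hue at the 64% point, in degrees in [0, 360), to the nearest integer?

356

Hue: 346 − 15 = 331°, but |331| > 180 so the shorter arc goes the other way: Δh = 331 − 360 = -29°.
H = 15 + 0.64 × (-29) = -3.56 → -4 → -4 mod 360 = 356°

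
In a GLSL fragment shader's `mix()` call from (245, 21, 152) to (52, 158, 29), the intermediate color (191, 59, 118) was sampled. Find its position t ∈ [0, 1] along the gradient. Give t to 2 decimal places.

Invert the lerp on the R channel (largest span, 193): t = (191 − 245) / (52 − 245) = -54/-193 = 0.27979.
Check on G: (59 − 21)/(158 − 21) = 0.2774 ✓

0.28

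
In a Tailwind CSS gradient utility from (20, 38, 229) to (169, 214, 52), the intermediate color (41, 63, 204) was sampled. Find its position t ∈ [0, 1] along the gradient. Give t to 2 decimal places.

0.14

Invert the lerp on the B channel (largest span, 177): t = (204 − 229) / (52 − 229) = -25/-177 = 0.14124.
Check on R: (41 − 20)/(169 − 20) = 0.1409 ✓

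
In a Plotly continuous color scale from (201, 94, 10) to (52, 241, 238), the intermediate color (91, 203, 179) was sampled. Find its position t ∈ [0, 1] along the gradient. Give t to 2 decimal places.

Invert the lerp on the B channel (largest span, 228): t = (179 − 10) / (238 − 10) = 169/228 = 0.74123.
Check on R: (91 − 201)/(52 − 201) = 0.7383 ✓

0.74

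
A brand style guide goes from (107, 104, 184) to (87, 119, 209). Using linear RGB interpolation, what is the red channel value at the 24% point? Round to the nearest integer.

R = 107 + 0.24 × (87 − 107) = 102.2 → 102

102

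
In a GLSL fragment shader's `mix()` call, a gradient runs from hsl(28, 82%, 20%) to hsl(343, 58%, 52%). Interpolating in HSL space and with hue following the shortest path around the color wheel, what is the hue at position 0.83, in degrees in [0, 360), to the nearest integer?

351

Hue: 343 − 28 = 315°, but |315| > 180 so the shorter arc goes the other way: Δh = 315 − 360 = -45°.
H = 28 + 0.83 × (-45) = -9.35 → -9 → -9 mod 360 = 351°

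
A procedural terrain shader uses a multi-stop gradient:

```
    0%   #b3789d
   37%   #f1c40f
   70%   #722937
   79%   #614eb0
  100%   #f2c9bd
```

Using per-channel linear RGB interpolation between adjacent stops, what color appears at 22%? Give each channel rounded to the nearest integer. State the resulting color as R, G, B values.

22% lies between the 0% and 37% stops, so the local fraction is t = (22 − 0)/(37 − 0) = 22/37 ≈ 0.5946.
#b3789d → (179, 120, 157); #f1c40f → (241, 196, 15).
R = 179 + 0.5946 × (241 − 179) = 215.865 → 216
G = 120 + 0.5946 × (196 − 120) = 165.19 → 165
B = 157 + 0.5946 × (15 − 157) = 72.567 → 73

(216, 165, 73)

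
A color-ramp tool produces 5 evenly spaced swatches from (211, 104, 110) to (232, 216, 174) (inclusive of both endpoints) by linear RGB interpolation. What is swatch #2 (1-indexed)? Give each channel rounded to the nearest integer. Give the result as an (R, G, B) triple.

With 5 swatches and endpoints inclusive, swatch 2 sits at t = (2 − 1)/(5 − 1) = 1/4 ≈ 0.25.
R = 211 + 0.25 × (232 − 211) = 216.25 → 216
G = 104 + 0.25 × (216 − 104) = 132 → 132
B = 110 + 0.25 × (174 − 110) = 126 → 126

(216, 132, 126)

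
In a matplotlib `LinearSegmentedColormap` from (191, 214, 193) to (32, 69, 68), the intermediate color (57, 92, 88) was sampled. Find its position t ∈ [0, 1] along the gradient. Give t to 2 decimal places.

0.84

Invert the lerp on the R channel (largest span, 159): t = (57 − 191) / (32 − 191) = -134/-159 = 0.84277.
Check on G: (92 − 214)/(69 − 214) = 0.8414 ✓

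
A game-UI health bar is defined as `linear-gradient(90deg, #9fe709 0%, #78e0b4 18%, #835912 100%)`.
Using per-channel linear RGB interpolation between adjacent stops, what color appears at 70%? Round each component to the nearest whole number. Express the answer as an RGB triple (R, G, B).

(127, 138, 77)

70% lies between the 18% and 100% stops, so the local fraction is t = (70 − 18)/(100 − 18) = 52/82 ≈ 0.6341.
#78e0b4 → (120, 224, 180); #835912 → (131, 89, 18).
R = 120 + 0.6341 × (131 − 120) = 126.975 → 127
G = 224 + 0.6341 × (89 − 224) = 138.397 → 138
B = 180 + 0.6341 × (18 − 180) = 77.276 → 77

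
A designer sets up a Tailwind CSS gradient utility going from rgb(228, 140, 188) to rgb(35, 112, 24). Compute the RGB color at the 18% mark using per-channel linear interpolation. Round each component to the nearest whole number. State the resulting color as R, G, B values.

18% corresponds to t = 0.18.
R = 228 + 0.18 × (35 − 228) = 228 + 0.18 × -193 = 193.26 → 193
G = 140 + 0.18 × (112 − 140) = 140 + 0.18 × -28 = 134.96 → 135
B = 188 + 0.18 × (24 − 188) = 188 + 0.18 × -164 = 158.48 → 158

(193, 135, 158)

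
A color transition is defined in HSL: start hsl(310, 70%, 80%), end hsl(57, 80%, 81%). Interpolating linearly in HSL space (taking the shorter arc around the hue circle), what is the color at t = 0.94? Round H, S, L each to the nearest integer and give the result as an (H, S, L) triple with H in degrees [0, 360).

(51, 79, 81)

Hue: 57 − 310 = -253°, but |-253| > 180 so the shorter arc goes the other way: Δh = -253 + 360 = 107°.
H = 310 + 0.94 × (107) = 410.58 → 411 → 411 mod 360 = 51°
S = 70 + 0.94 × (80 − 70) = 79.4 → 79%
L = 80 + 0.94 × (81 − 80) = 80.94 → 81%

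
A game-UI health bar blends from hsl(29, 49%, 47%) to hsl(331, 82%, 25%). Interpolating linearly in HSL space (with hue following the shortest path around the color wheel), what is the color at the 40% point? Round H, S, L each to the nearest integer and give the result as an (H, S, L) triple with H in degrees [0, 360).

(6, 62, 38)

Hue: 331 − 29 = 302°, but |302| > 180 so the shorter arc goes the other way: Δh = 302 − 360 = -58°.
H = 29 + 0.4 × (-58) = 5.8 → 6°
S = 49 + 0.4 × (82 − 49) = 62.2 → 62%
L = 47 + 0.4 × (25 − 47) = 38.2 → 38%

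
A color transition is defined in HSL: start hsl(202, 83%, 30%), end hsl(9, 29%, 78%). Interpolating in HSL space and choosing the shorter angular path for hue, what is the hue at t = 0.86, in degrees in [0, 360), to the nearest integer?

346

Hue: 9 − 202 = -193°, but |-193| > 180 so the shorter arc goes the other way: Δh = -193 + 360 = 167°.
H = 202 + 0.86 × (167) = 345.62 → 346°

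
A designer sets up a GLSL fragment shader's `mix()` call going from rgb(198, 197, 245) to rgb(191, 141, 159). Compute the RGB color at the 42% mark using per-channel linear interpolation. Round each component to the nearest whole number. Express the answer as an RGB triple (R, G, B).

42% corresponds to t = 0.42.
R = 198 + 0.42 × (191 − 198) = 198 + 0.42 × -7 = 195.06 → 195
G = 197 + 0.42 × (141 − 197) = 197 + 0.42 × -56 = 173.48 → 173
B = 245 + 0.42 × (159 − 245) = 245 + 0.42 × -86 = 208.88 → 209

(195, 173, 209)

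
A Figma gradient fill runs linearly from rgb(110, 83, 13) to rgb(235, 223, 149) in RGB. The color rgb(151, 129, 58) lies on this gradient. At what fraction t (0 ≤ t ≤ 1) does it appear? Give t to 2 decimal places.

0.33

Invert the lerp on the G channel (largest span, 140): t = (129 − 83) / (223 − 83) = 46/140 = 0.32857.
Check on R: (151 − 110)/(235 − 110) = 0.328 ✓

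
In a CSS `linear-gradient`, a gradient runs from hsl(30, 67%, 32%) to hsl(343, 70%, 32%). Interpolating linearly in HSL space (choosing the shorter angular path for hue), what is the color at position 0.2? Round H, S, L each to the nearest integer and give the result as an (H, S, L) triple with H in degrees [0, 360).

Hue: 343 − 30 = 313°, but |313| > 180 so the shorter arc goes the other way: Δh = 313 − 360 = -47°.
H = 30 + 0.2 × (-47) = 20.6 → 21°
S = 67 + 0.2 × (70 − 67) = 67.6 → 68%
L = 32 + 0.2 × (32 − 32) = 32 → 32%

(21, 68, 32)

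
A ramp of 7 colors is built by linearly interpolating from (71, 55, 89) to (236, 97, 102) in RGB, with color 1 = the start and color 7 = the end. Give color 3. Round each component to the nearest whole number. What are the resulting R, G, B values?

(126, 69, 93)

With 7 swatches and endpoints inclusive, swatch 3 sits at t = (3 − 1)/(7 − 1) = 2/6 ≈ 0.3333.
R = 71 + 0.3333 × (236 − 71) = 125.994 → 126
G = 55 + 0.3333 × (97 − 55) = 68.999 → 69
B = 89 + 0.3333 × (102 − 89) = 93.333 → 93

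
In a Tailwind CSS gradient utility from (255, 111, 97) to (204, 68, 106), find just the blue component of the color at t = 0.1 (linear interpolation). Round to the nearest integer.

98

B = 97 + 0.1 × (106 − 97) = 97.9 → 98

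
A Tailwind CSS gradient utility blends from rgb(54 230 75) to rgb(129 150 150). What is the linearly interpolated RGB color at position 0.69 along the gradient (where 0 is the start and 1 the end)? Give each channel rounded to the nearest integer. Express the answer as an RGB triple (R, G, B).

R = 54 + 0.69 × (129 − 54) = 54 + 0.69 × 75 = 105.75 → 106
G = 230 + 0.69 × (150 − 230) = 230 + 0.69 × -80 = 174.8 → 175
B = 75 + 0.69 × (150 − 75) = 75 + 0.69 × 75 = 126.75 → 127

(106, 175, 127)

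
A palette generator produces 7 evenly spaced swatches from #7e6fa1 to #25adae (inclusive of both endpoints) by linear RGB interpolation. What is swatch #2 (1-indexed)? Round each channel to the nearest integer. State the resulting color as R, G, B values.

(111, 121, 163)

With 7 swatches and endpoints inclusive, swatch 2 sits at t = (2 − 1)/(7 − 1) = 1/6 ≈ 0.1667.
#7e6fa1 → (126, 111, 161); #25adae → (37, 173, 174).
R = 126 + 0.1667 × (37 − 126) = 111.164 → 111
G = 111 + 0.1667 × (173 − 111) = 121.335 → 121
B = 161 + 0.1667 × (174 − 161) = 163.167 → 163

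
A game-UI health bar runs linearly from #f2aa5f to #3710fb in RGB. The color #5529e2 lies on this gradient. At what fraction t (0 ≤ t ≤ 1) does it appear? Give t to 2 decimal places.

Invert the lerp on the R channel (largest span, 187): t = (85 − 242) / (55 − 242) = -157/-187 = 0.83957.
Check on G: (41 − 170)/(16 − 170) = 0.8377 ✓

0.84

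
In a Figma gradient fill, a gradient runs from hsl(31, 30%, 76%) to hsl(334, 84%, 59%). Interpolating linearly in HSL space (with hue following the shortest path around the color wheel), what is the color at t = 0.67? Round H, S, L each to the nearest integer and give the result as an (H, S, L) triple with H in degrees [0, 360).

Hue: 334 − 31 = 303°, but |303| > 180 so the shorter arc goes the other way: Δh = 303 − 360 = -57°.
H = 31 + 0.67 × (-57) = -7.19 → -7 → -7 mod 360 = 353°
S = 30 + 0.67 × (84 − 30) = 66.18 → 66%
L = 76 + 0.67 × (59 − 76) = 64.61 → 65%

(353, 66, 65)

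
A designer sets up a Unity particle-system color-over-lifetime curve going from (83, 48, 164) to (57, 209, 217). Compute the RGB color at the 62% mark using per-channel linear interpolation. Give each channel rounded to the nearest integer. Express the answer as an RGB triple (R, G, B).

62% corresponds to t = 0.62.
R = 83 + 0.62 × (57 − 83) = 83 + 0.62 × -26 = 66.88 → 67
G = 48 + 0.62 × (209 − 48) = 48 + 0.62 × 161 = 147.82 → 148
B = 164 + 0.62 × (217 − 164) = 164 + 0.62 × 53 = 196.86 → 197

(67, 148, 197)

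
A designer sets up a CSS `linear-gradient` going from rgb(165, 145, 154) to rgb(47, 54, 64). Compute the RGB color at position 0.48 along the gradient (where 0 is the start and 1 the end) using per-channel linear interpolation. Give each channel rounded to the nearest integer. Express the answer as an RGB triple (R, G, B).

R = 165 + 0.48 × (47 − 165) = 165 + 0.48 × -118 = 108.36 → 108
G = 145 + 0.48 × (54 − 145) = 145 + 0.48 × -91 = 101.32 → 101
B = 154 + 0.48 × (64 − 154) = 154 + 0.48 × -90 = 110.8 → 111
So the blended color is (108, 101, 111), about #6c656f.

(108, 101, 111)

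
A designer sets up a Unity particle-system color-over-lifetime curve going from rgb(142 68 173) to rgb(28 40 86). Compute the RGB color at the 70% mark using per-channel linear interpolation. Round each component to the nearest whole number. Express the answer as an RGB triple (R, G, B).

(62, 48, 112)

70% corresponds to t = 0.7.
R = 142 + 0.7 × (28 − 142) = 142 + 0.7 × -114 = 62.2 → 62
G = 68 + 0.7 × (40 − 68) = 68 + 0.7 × -28 = 48.4 → 48
B = 173 + 0.7 × (86 − 173) = 173 + 0.7 × -87 = 112.1 → 112
So the blended color is (62, 48, 112), about #3e3070.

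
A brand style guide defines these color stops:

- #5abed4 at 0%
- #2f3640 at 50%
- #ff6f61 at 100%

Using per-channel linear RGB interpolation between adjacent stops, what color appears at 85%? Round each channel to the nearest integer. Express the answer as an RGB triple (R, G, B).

85% lies between the 50% and 100% stops, so the local fraction is t = (85 − 50)/(100 − 50) = 35/50 ≈ 0.7.
#2f3640 → (47, 54, 64); #ff6f61 → (255, 111, 97).
R = 47 + 0.7 × (255 − 47) = 192.6 → 193
G = 54 + 0.7 × (111 − 54) = 93.9 → 94
B = 64 + 0.7 × (97 − 64) = 87.1 → 87

(193, 94, 87)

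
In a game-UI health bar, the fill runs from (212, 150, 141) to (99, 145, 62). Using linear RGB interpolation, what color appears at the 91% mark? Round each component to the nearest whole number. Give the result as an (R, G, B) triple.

91% corresponds to t = 0.91.
R = 212 + 0.91 × (99 − 212) = 212 + 0.91 × -113 = 109.17 → 109
G = 150 + 0.91 × (145 − 150) = 150 + 0.91 × -5 = 145.45 → 145
B = 141 + 0.91 × (62 − 141) = 141 + 0.91 × -79 = 69.11 → 69

(109, 145, 69)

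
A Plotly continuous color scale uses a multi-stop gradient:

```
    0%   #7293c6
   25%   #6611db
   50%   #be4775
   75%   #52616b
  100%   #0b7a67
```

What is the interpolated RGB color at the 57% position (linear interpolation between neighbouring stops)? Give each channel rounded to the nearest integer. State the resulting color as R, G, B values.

57% lies between the 50% and 75% stops, so the local fraction is t = (57 − 50)/(75 − 50) = 7/25 ≈ 0.28.
#be4775 → (190, 71, 117); #52616b → (82, 97, 107).
R = 190 + 0.28 × (82 − 190) = 159.76 → 160
G = 71 + 0.28 × (97 − 71) = 78.28 → 78
B = 117 + 0.28 × (107 − 117) = 114.2 → 114

(160, 78, 114)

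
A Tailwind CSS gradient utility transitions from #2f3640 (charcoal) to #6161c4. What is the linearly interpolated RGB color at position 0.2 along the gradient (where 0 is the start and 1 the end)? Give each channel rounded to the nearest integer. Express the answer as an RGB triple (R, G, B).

#2f3640 → (47, 54, 64); #6161c4 → (97, 97, 196).
R = 47 + 0.2 × (97 − 47) = 47 + 0.2 × 50 = 57 → 57
G = 54 + 0.2 × (97 − 54) = 54 + 0.2 × 43 = 62.6 → 63
B = 64 + 0.2 × (196 − 64) = 64 + 0.2 × 132 = 90.4 → 90

(57, 63, 90)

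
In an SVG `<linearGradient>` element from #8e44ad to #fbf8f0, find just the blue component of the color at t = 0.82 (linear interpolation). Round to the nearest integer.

228

B₁ = 173 (from #8e44ad), B₂ = 240 (from #fbf8f0).
B = 173 + 0.82 × (240 − 173) = 227.94 → 228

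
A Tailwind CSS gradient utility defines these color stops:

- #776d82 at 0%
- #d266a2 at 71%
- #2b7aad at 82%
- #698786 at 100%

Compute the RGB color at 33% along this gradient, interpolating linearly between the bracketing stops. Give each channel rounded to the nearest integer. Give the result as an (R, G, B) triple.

33% lies between the 0% and 71% stops, so the local fraction is t = (33 − 0)/(71 − 0) = 33/71 ≈ 0.4648.
#776d82 → (119, 109, 130); #d266a2 → (210, 102, 162).
R = 119 + 0.4648 × (210 − 119) = 161.297 → 161
G = 109 + 0.4648 × (102 − 109) = 105.746 → 106
B = 130 + 0.4648 × (162 − 130) = 144.874 → 145

(161, 106, 145)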